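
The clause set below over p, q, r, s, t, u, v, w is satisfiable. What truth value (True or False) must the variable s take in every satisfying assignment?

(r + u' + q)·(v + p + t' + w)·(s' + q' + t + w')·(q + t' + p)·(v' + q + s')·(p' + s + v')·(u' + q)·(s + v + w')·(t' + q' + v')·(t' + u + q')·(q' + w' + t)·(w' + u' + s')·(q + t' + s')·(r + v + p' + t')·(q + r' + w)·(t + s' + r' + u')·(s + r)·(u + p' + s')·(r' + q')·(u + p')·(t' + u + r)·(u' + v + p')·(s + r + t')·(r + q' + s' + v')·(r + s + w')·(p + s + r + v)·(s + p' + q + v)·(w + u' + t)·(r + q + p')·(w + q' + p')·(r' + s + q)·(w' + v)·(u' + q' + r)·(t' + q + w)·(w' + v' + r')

True

Suppose s = 0.
From the singleton clause (r), r = 1.
From the singleton clause (q'), q = 0.
Now (q) is unsatisfied and unit — conflict.
So every satisfying assignment has s = True.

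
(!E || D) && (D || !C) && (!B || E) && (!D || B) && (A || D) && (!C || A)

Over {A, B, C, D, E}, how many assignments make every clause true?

There are 2^5 = 32 truth assignments over (A, B, C, D, E).
Split on B. With B = true, the clauses containing B are satisfied and !B drops from the rest; 3 of the 2^4 = 16 assignments to the other variables satisfy what remains.
With B = false, by the same count on the reduced clause set, 1 assignment works.
(One model: A=F, B=T, C=F, D=T, E=T.)
Total: 3 + 1 = 4.

4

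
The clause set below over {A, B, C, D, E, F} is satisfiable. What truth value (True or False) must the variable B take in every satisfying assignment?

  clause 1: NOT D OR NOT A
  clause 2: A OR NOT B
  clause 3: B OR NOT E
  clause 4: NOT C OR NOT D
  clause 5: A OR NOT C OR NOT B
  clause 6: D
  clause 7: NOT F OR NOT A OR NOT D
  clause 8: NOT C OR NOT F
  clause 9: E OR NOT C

False

Suppose B = true.
The clause (A) is unit, so A = true.
The clause (NOT D) is unit, so D = false.
But (D) is also a unit clause — contradiction.
So every satisfying assignment has B = False.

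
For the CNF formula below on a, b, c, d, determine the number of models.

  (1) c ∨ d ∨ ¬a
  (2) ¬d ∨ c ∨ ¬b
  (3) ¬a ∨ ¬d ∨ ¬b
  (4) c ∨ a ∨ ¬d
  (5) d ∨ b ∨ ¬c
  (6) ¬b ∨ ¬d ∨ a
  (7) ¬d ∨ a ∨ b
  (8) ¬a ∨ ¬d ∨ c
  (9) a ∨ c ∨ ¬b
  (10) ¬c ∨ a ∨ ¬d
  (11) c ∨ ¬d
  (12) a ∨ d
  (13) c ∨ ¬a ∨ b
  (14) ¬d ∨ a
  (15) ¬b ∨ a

There are 2^4 = 16 truth assignments over (a, b, c, d).
Check each against the 15 clauses (columns in the order a, b, c, d):
  F F F F  ✗ fails (a ∨ d)
  F F F T  ✗ fails (c ∨ a ∨ ¬d)
  F F T F  ✗ fails (d ∨ b ∨ ¬c)
  F F T T  ✗ fails (¬d ∨ a ∨ b)
  F T F F  ✗ fails (a ∨ c ∨ ¬b)
  F T F T  ✗ fails (¬d ∨ c ∨ ¬b)
  F T T F  ✗ fails (a ∨ d)
  F T T T  ✗ fails (¬b ∨ ¬d ∨ a)
  T F F F  ✗ fails (c ∨ d ∨ ¬a)
  T F F T  ✗ fails (¬a ∨ ¬d ∨ c)
  T F T F  ✗ fails (d ∨ b ∨ ¬c)
  T F T T  ✓ satisfies all
  T T F F  ✗ fails (c ∨ d ∨ ¬a)
  T T F T  ✗ fails (¬d ∨ c ∨ ¬b)
  T T T F  ✓ satisfies all
  T T T T  ✗ fails (¬a ∨ ¬d ∨ ¬b)
2 of the 16 rows are models.

2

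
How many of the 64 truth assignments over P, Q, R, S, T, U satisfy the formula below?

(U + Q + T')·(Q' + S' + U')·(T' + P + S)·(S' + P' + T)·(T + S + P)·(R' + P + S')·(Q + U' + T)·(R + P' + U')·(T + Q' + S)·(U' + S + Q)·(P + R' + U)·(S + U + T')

10

There are 2^6 = 64 truth assignments over (P, Q, R, S, T, U).
Split on T. With T = 1, the clauses containing T are satisfied and T' drops from the rest; 6 of the 2^5 = 32 assignments to the other variables satisfy what remains.
With T = 0, by the same count on the reduced clause set, 4 assignments work.
Total: 6 + 4 = 10.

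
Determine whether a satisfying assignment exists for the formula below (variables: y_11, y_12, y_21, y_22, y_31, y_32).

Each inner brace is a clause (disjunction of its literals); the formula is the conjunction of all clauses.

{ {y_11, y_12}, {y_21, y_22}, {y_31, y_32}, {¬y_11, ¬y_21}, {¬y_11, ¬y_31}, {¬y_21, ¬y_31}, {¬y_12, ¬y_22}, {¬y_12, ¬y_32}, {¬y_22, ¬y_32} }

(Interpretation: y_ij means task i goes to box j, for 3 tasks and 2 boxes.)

Case y_11 = True:
Unit clause (¬y_21) forces y_21 = False.
Unit clause (y_22) forces y_22 = True.
Unit clause (¬y_31) forces y_31 = False.
Unit clause (y_32) forces y_32 = True.
Now (¬y_32) is unsatisfied and unit — conflict.
Backtrack on y_11: now try y_11 = False.
Unit clause (y_12) forces y_12 = True.
Unit clause (¬y_22) forces y_22 = False.
Unit clause (y_21) forces y_21 = True.
Unit clause (¬y_31) forces y_31 = False.
Unit clause (y_32) forces y_32 = True.
Now (¬y_32) is unsatisfied and unit — conflict.
Both values of y_11 lead to a conflict.
No assignment satisfies every clause.

No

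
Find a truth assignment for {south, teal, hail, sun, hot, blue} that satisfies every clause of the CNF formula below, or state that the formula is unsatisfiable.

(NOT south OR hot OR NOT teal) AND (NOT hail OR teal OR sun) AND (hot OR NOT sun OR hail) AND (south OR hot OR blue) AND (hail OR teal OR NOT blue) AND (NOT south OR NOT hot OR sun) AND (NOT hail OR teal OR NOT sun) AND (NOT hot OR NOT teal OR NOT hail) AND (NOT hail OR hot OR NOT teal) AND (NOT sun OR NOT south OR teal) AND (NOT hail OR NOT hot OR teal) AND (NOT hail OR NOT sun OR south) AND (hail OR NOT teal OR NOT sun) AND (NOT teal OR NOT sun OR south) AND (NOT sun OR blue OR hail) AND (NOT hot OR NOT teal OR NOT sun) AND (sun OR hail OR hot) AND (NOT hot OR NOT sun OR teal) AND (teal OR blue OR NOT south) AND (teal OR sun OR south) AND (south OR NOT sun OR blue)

south=false,  teal=true,  hail=false,  sun=false,  hot=true,  blue=true

Try south = false.
Try hot = true.
Try teal = true.
(NOT hail) alone gives hail = false.
(NOT sun) alone gives sun = false.
No clause remains; blue is free.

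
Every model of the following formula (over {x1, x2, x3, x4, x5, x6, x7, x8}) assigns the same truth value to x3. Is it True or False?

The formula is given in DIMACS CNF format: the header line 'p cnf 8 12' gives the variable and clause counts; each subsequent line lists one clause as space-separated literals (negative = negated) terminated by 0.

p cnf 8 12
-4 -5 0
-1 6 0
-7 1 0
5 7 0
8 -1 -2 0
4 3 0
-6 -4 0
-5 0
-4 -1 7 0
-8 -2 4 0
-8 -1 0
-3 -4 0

True

Suppose x3 = False.
The clause (x4) is unit, so x4 = True.
The clause (¬x5) is unit, so x5 = False.
The clause (x7) is unit, so x7 = True.
The clause (x1) is unit, so x1 = True.
The clause (x6) is unit, so x6 = True.
Now (¬x6) is unsatisfied and unit — conflict.
So every satisfying assignment has x3 = True.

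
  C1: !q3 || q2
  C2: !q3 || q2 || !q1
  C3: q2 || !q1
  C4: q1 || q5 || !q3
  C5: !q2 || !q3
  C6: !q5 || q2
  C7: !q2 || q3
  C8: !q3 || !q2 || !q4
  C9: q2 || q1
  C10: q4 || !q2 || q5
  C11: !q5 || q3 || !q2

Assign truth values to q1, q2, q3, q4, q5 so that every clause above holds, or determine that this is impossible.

Try q3 = false.
Unit clause (!q2) forces q2 = false.
Unit clause (!q1) forces q1 = false.
That conflicts with the unit clause (q1).
That branch fails; take q3 = true instead.
Unit clause (q2) forces q2 = true.
That conflicts with the unit clause (!q2).
Either choice for q3 ends in contradiction.

UNSATISFIABLE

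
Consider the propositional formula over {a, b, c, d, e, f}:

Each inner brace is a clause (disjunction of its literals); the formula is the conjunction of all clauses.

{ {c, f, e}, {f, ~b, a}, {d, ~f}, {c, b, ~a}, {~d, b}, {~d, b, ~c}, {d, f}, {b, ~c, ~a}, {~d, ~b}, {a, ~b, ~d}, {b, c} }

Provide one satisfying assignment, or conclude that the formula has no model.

Branch on d: set d = 1.
Unit clause (b) forces b = 1.
Now (~b) is unsatisfied and unit — conflict.
Undo d and try d = 0.
Unit clause (~f) forces f = 0.
Now (f) is unsatisfied and unit — conflict.
Either choice for d ends in contradiction.

UNSATISFIABLE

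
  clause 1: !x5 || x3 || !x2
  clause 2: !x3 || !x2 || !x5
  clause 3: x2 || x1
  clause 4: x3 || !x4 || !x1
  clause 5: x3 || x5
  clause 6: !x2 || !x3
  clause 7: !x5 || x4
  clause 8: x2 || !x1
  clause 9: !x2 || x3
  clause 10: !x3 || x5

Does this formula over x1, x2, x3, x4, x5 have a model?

Branch on x2: set x2 = true.
(!x3) alone gives x3 = false.
That conflicts with the unit clause (x3).
So x2 must be the other value — set x2 = false.
(x1) alone gives x1 = true.
That conflicts with the unit clause (!x1).
Both values of x2 lead to a conflict.
No assignment satisfies every clause.

No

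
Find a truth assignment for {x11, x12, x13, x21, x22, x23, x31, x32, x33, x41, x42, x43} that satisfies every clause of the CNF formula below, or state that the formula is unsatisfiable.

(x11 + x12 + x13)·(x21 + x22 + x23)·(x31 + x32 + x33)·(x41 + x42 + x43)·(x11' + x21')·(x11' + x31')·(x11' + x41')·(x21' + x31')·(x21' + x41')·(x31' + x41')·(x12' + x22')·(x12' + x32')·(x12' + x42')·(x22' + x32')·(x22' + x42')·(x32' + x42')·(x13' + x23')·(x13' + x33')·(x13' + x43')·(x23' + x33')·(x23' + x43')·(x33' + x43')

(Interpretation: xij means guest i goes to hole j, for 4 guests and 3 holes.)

UNSATISFIABLE

Try x11 = 0.
Try x12 = 1.
Unit clause (x22') forces x22 = 0.
Unit clause (x32') forces x32 = 0.
Unit clause (x42') forces x42 = 0.
Try x21 = 1.
Unit clause (x31') forces x31 = 0.
Unit clause (x33) forces x33 = 1.
Unit clause (x41') forces x41 = 0.
Unit clause (x43) forces x43 = 1.
That conflicts with the unit clause (x43').
Backtrack on x21: now try x21 = 0.
Unit clause (x23) forces x23 = 1.
Unit clause (x13') forces x13 = 0.
Unit clause (x33') forces x33 = 0.
Unit clause (x31) forces x31 = 1.
Unit clause (x41') forces x41 = 0.
Unit clause (x43) forces x43 = 1.
That conflicts with the unit clause (x43').
Either choice for x21 ends in contradiction.
Backtrack on x12: now try x12 = 0.
Unit clause (x13) forces x13 = 1.
Unit clause (x23') forces x23 = 0.
Unit clause (x33') forces x33 = 0.
Unit clause (x43') forces x43 = 0.
Try x21 = 1.
Unit clause (x31') forces x31 = 0.
Unit clause (x32) forces x32 = 1.
Unit clause (x41') forces x41 = 0.
Unit clause (x42) forces x42 = 1.
That conflicts with the unit clause (x42').
Backtrack on x21: now try x21 = 0.
Unit clause (x22) forces x22 = 1.
Unit clause (x32') forces x32 = 0.
Unit clause (x31) forces x31 = 1.
Unit clause (x41') forces x41 = 0.
Unit clause (x42) forces x42 = 1.
That conflicts with the unit clause (x42').
Either choice for x21 ends in contradiction.
Either choice for x12 ends in contradiction.
Backtrack on x11: now try x11 = 1.
Unit clause (x21') forces x21 = 0.
Unit clause (x31') forces x31 = 0.
Unit clause (x41') forces x41 = 0.
Try x22 = 1.
Unit clause (x12') forces x12 = 0.
Unit clause (x32') forces x32 = 0.
Unit clause (x33) forces x33 = 1.
Unit clause (x42') forces x42 = 0.
Unit clause (x43) forces x43 = 1.
That conflicts with the unit clause (x43').
Backtrack on x22: now try x22 = 0.
Unit clause (x23) forces x23 = 1.
Unit clause (x13') forces x13 = 0.
Unit clause (x33') forces x33 = 0.
Unit clause (x32) forces x32 = 1.
Unit clause (x12') forces x12 = 0.
Unit clause (x42') forces x42 = 0.
Unit clause (x43) forces x43 = 1.
That conflicts with the unit clause (x43').
Either choice for x22 ends in contradiction.
Either choice for x11 ends in contradiction.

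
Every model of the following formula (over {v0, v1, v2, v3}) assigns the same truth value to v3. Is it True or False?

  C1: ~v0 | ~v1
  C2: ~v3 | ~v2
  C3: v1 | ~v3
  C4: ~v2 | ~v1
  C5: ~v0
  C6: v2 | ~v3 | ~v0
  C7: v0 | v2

False

Suppose v3 = 1.
From the singleton clause (~v2), v2 = 0.
From the singleton clause (v1), v1 = 1.
From the singleton clause (~v0), v0 = 0.
Now (v0) is unsatisfied and unit — conflict.
So every satisfying assignment has v3 = False.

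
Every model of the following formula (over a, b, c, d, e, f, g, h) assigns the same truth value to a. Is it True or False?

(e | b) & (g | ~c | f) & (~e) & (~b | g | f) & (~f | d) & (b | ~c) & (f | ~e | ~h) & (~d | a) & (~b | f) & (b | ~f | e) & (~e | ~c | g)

True

Suppose a = 0.
Unit clause (~e) forces e = 0.
Unit clause (b) forces b = 1.
Unit clause (~d) forces d = 0.
Unit clause (~f) forces f = 0.
That conflicts with the unit clause (f).
So every satisfying assignment has a = True.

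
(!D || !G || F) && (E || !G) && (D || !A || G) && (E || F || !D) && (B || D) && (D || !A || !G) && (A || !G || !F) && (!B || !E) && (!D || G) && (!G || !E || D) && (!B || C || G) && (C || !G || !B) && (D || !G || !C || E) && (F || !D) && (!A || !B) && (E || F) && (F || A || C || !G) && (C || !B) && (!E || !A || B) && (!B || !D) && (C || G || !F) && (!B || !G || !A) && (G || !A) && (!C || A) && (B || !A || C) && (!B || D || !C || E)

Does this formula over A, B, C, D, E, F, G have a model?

No, unsatisfiable

Case E = true:
(!B) alone gives B = false.
(D) alone gives D = true.
(G) alone gives G = true.
(F) alone gives F = true.
(A) alone gives A = true.
Now (!A) is unsatisfied and unit — conflict.
So E must be the other value — set E = false.
(!G) alone gives G = false.
(!D) alone gives D = false.
(!A) alone gives A = false.
(B) alone gives B = true.
(C) alone gives C = true.
Now (!C) is unsatisfied and unit — conflict.
Either choice for E ends in contradiction.
No assignment satisfies every clause.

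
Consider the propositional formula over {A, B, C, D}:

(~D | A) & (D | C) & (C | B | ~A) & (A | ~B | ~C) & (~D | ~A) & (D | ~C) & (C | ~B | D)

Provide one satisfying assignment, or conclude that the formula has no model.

Try D = 0.
From the singleton clause (C), C = 1.
But (~C) is also a unit clause — contradiction.
Undo D and try D = 1.
From the singleton clause (A), A = 1.
But (~A) is also a unit clause — contradiction.
Either choice for D ends in contradiction.

UNSATISFIABLE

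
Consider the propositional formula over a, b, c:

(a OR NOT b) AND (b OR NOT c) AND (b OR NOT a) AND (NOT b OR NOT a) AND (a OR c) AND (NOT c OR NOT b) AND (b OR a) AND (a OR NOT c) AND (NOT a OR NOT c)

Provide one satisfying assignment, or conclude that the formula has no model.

Suppose a = true.
From the singleton clause (b), b = true.
But (NOT b) is also a unit clause — contradiction.
Backtrack on a: now try a = false.
From the singleton clause (NOT b), b = false.
But (b) is also a unit clause — contradiction.
Both values of a lead to a conflict.

UNSATISFIABLE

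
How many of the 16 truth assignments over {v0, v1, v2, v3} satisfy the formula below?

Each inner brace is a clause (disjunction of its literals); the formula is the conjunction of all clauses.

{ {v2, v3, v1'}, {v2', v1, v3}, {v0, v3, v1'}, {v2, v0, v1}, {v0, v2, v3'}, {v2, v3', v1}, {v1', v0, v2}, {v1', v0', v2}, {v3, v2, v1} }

5

There are 2^4 = 16 truth assignments over (v0, v1, v2, v3).
Split on v2. With v2 = 1, the clauses containing v2 are satisfied and v2' drops from the rest; 5 of the 2^3 = 8 assignments to the other variables satisfy what remains.
With v2 = 0, by the same count on the reduced clause set, 0 assignments work.
Total: 5 + 0 = 5.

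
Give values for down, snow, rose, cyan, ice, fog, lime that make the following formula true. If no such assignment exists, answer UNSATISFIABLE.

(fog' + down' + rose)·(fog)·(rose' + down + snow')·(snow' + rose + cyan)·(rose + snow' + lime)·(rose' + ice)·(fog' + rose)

Unit clause (fog) forces fog = 1.
Unit clause (rose) forces rose = 1.
Unit clause (ice) forces ice = 1.
Try down = 1.
No clause remains; snow, cyan, lime are free.

down ↦ 1, snow ↦ 0, rose ↦ 1, cyan ↦ 0, ice ↦ 1, fog ↦ 1, lime ↦ 1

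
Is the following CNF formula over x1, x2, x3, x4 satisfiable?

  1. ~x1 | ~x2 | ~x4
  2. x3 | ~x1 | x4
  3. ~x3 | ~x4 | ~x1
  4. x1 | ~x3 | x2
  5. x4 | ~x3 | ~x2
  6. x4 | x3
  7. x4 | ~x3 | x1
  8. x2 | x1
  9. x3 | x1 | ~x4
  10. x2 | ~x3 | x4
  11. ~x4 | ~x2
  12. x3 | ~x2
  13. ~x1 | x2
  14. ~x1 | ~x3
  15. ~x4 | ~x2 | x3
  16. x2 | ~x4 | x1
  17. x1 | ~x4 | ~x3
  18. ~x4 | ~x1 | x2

Unsatisfiable

Branch on x4: set x4 = 1.
From the singleton clause (~x2), x2 = 0.
From the singleton clause (x1), x1 = 1.
Now (~x1) is unsatisfied and unit — conflict.
That branch fails; take x4 = 0 instead.
From the singleton clause (x3), x3 = 1.
From the singleton clause (~x2), x2 = 0.
Now (x2) is unsatisfied and unit — conflict.
Either choice for x4 ends in contradiction.
No assignment satisfies every clause.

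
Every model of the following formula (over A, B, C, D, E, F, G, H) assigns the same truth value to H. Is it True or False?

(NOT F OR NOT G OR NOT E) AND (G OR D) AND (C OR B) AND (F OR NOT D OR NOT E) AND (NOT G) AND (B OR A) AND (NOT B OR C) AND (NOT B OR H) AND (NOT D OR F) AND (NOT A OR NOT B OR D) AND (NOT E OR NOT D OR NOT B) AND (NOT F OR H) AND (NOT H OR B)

Suppose H = false.
The clause (NOT G) is unit, so G = false.
The clause (D) is unit, so D = true.
The clause (NOT B) is unit, so B = false.
The clause (C) is unit, so C = true.
The clause (A) is unit, so A = true.
The clause (F) is unit, so F = true.
Now (NOT F) is unsatisfied and unit — conflict.
So every satisfying assignment has H = True.

True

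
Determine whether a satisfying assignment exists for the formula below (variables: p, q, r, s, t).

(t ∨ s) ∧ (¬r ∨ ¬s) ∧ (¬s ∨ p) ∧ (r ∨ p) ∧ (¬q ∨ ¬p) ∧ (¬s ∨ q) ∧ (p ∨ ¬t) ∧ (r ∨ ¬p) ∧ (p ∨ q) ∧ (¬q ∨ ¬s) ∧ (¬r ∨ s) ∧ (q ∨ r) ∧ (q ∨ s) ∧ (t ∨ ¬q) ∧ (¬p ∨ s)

Suppose t = True.
(p) alone gives p = True.
(¬q) alone gives q = False.
(¬s) alone gives s = False.
Now (s) is unsatisfied and unit — conflict.
So t must be the other value — set t = False.
(s) alone gives s = True.
(¬r) alone gives r = False.
(p) alone gives p = True.
Now (¬p) is unsatisfied and unit — conflict.
Either choice for t ends in contradiction.
No assignment satisfies every clause.

No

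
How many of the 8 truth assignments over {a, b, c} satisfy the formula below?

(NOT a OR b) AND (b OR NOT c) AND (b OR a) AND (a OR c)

There are 2^3 = 8 truth assignments over (a, b, c).
Check each against the 4 clauses (columns in the order a, b, c):
  F F F  ✗ fails (b OR a)
  F F T  ✗ fails (b OR NOT c)
  F T F  ✗ fails (a OR c)
  F T T  ✓ satisfies all
  T F F  ✗ fails (NOT a OR b)
  T F T  ✗ fails (NOT a OR b)
  T T F  ✓ satisfies all
  T T T  ✓ satisfies all
3 of the 8 rows are models.

3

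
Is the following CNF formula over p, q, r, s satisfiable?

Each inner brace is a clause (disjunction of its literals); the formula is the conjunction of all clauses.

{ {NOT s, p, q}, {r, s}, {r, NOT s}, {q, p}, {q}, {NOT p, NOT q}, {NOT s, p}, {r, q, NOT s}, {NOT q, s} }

From the singleton clause (q), q = true.
From the singleton clause (NOT p), p = false.
From the singleton clause (NOT s), s = false.
But (s) is also a unit clause — contradiction.
No assignment satisfies every clause.

No, unsatisfiable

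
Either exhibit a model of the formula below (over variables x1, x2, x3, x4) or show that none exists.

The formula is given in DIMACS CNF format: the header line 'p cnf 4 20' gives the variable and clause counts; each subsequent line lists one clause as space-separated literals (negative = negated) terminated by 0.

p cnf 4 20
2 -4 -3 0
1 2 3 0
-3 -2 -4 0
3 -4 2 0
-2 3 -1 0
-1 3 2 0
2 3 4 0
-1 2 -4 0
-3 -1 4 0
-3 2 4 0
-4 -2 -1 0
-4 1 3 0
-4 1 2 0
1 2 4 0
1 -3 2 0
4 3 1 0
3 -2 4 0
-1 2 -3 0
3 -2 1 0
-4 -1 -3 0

Try x2 = True.
Try x3 = True.
(¬x4) alone gives x4 = False.
(¬x1) alone gives x1 = False.
This assignment satisfies each clause.

x1=False, x2=True, x3=True, x4=False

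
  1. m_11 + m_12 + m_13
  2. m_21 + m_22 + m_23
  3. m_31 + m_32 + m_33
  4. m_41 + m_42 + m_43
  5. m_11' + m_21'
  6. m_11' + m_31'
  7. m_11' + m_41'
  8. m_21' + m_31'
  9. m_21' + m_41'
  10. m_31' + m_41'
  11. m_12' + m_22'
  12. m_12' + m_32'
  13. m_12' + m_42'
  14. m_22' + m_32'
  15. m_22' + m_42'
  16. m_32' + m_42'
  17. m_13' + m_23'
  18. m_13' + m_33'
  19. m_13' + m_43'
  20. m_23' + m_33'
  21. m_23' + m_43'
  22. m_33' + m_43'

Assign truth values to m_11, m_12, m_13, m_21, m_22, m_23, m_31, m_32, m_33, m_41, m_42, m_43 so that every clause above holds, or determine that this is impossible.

Case m_11 = 0:
Case m_12 = 1:
(m_22') alone gives m_22 = 0.
(m_32') alone gives m_32 = 0.
(m_42') alone gives m_42 = 0.
Case m_21 = 1:
(m_31') alone gives m_31 = 0.
(m_33) alone gives m_33 = 1.
(m_41') alone gives m_41 = 0.
(m_43) alone gives m_43 = 1.
That conflicts with the unit clause (m_43').
So m_21 must be the other value — set m_21 = 0.
(m_23) alone gives m_23 = 1.
(m_13') alone gives m_13 = 0.
(m_33') alone gives m_33 = 0.
(m_31) alone gives m_31 = 1.
(m_41') alone gives m_41 = 0.
(m_43) alone gives m_43 = 1.
That conflicts with the unit clause (m_43').
Either choice for m_21 ends in contradiction.
So m_12 must be the other value — set m_12 = 0.
(m_13) alone gives m_13 = 1.
(m_23') alone gives m_23 = 0.
(m_33') alone gives m_33 = 0.
(m_43') alone gives m_43 = 0.
Case m_21 = 1:
(m_31') alone gives m_31 = 0.
(m_32) alone gives m_32 = 1.
(m_41') alone gives m_41 = 0.
(m_42) alone gives m_42 = 1.
That conflicts with the unit clause (m_42').
So m_21 must be the other value — set m_21 = 0.
(m_22) alone gives m_22 = 1.
(m_32') alone gives m_32 = 0.
(m_31) alone gives m_31 = 1.
(m_41') alone gives m_41 = 0.
(m_42) alone gives m_42 = 1.
That conflicts with the unit clause (m_42').
Either choice for m_21 ends in contradiction.
Either choice for m_12 ends in contradiction.
So m_11 must be the other value — set m_11 = 1.
(m_21') alone gives m_21 = 0.
(m_31') alone gives m_31 = 0.
(m_41') alone gives m_41 = 0.
Case m_22 = 1:
(m_12') alone gives m_12 = 0.
(m_32') alone gives m_32 = 0.
(m_33) alone gives m_33 = 1.
(m_42') alone gives m_42 = 0.
(m_43) alone gives m_43 = 1.
That conflicts with the unit clause (m_43').
So m_22 must be the other value — set m_22 = 0.
(m_23) alone gives m_23 = 1.
(m_13') alone gives m_13 = 0.
(m_33') alone gives m_33 = 0.
(m_32) alone gives m_32 = 1.
(m_12') alone gives m_12 = 0.
(m_42') alone gives m_42 = 0.
(m_43) alone gives m_43 = 1.
That conflicts with the unit clause (m_43').
Either choice for m_22 ends in contradiction.
Either choice for m_11 ends in contradiction.

UNSATISFIABLE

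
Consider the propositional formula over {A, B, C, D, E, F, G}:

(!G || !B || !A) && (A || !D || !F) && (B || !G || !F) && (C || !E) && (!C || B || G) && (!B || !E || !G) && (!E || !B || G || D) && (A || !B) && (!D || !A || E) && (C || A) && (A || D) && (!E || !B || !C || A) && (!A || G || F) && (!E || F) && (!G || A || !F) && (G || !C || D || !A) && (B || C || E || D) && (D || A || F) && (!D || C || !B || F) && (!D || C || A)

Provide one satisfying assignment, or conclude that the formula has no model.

A ↦ false,  B ↦ false,  C ↦ true,  D ↦ true,  E ↦ false,  F ↦ false,  G ↦ true

Case C = true:
Case B = false:
The clause (G) is unit, so G = true.
The clause (!F) is unit, so F = false.
The clause (!E) is unit, so E = false.
Case D = true:
The clause (!A) is unit, so A = false.
All clauses are satisfied.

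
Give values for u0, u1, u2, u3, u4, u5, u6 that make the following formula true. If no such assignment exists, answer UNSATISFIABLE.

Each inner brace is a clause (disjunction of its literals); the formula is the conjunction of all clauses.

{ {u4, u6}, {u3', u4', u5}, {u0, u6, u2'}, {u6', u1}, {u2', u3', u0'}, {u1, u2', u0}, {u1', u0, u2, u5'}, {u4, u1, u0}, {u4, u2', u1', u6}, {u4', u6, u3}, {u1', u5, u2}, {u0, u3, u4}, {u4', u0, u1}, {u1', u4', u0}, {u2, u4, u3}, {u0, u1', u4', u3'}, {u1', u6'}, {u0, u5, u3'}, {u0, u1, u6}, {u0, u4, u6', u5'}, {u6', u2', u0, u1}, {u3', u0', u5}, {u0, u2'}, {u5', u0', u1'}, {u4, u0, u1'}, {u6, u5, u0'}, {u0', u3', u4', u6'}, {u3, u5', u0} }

Case u4 = 1:
Case u3 = 1:
(u5) alone gives u5 = 1.
Case u6 = 0:
Case u0 = 1:
(u2') alone gives u2 = 0.
(u1') alone gives u1 = 0.
This assignment satisfies each clause.

u0: 1,  u1: 0,  u2: 0,  u3: 1,  u4: 1,  u5: 1,  u6: 0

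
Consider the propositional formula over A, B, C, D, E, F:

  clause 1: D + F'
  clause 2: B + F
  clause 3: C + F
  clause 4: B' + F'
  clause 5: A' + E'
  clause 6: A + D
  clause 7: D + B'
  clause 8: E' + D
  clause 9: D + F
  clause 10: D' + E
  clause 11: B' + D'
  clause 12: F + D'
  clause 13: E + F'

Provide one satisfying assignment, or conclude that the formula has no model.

Case D = 1:
Unit clause (E) forces E = 1.
Unit clause (A') forces A = 0.
Unit clause (B') forces B = 0.
Unit clause (F) forces F = 1.
Every clause is now satisfied; C is unconstrained.

A: 0, B: 0, C: 0, D: 1, E: 1, F: 1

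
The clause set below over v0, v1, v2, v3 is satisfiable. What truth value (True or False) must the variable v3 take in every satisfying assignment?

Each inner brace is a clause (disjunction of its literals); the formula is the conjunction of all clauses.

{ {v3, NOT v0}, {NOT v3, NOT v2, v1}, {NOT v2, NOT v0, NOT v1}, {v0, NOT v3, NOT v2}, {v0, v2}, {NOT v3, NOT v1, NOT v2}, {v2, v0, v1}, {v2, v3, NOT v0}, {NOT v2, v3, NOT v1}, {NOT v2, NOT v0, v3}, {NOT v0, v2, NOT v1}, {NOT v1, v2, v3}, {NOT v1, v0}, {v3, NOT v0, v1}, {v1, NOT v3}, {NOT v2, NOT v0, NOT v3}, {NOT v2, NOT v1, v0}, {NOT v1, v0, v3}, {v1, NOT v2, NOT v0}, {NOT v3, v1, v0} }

Suppose v3 = true.
Unit clause (v1) forces v1 = true.
Unit clause (NOT v2) forces v2 = false.
Unit clause (v0) forces v0 = true.
Now (NOT v0) is unsatisfied and unit — conflict.
So every satisfying assignment has v3 = False.

False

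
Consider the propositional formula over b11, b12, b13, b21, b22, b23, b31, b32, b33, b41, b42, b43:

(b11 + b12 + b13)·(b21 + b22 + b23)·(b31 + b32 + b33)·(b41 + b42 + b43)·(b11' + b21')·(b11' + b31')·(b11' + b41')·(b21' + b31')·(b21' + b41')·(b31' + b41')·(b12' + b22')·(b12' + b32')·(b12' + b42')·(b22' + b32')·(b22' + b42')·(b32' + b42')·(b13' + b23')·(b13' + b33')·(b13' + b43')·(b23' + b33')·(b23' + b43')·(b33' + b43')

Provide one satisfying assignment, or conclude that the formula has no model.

UNSATISFIABLE

Branch on b11: set b11 = 0.
Branch on b12: set b12 = 1.
From the singleton clause (b22'), b22 = 0.
From the singleton clause (b32'), b32 = 0.
From the singleton clause (b42'), b42 = 0.
Branch on b21: set b21 = 1.
From the singleton clause (b31'), b31 = 0.
From the singleton clause (b33), b33 = 1.
From the singleton clause (b41'), b41 = 0.
From the singleton clause (b43), b43 = 1.
But (b43') is also a unit clause — contradiction.
Undo b21 and try b21 = 0.
From the singleton clause (b23), b23 = 1.
From the singleton clause (b13'), b13 = 0.
From the singleton clause (b33'), b33 = 0.
From the singleton clause (b31), b31 = 1.
From the singleton clause (b41'), b41 = 0.
From the singleton clause (b43), b43 = 1.
But (b43') is also a unit clause — contradiction.
Neither b21 = 1 nor b21 = 0 works.
Undo b12 and try b12 = 0.
From the singleton clause (b13), b13 = 1.
From the singleton clause (b23'), b23 = 0.
From the singleton clause (b33'), b33 = 0.
From the singleton clause (b43'), b43 = 0.
Branch on b21: set b21 = 1.
From the singleton clause (b31'), b31 = 0.
From the singleton clause (b32), b32 = 1.
From the singleton clause (b41'), b41 = 0.
From the singleton clause (b42), b42 = 1.
But (b42') is also a unit clause — contradiction.
Undo b21 and try b21 = 0.
From the singleton clause (b22), b22 = 1.
From the singleton clause (b32'), b32 = 0.
From the singleton clause (b31), b31 = 1.
From the singleton clause (b41'), b41 = 0.
From the singleton clause (b42), b42 = 1.
But (b42') is also a unit clause — contradiction.
Neither b21 = 1 nor b21 = 0 works.
Neither b12 = 1 nor b12 = 0 works.
Undo b11 and try b11 = 1.
From the singleton clause (b21'), b21 = 0.
From the singleton clause (b31'), b31 = 0.
From the singleton clause (b41'), b41 = 0.
Branch on b22: set b22 = 1.
From the singleton clause (b12'), b12 = 0.
From the singleton clause (b32'), b32 = 0.
From the singleton clause (b33), b33 = 1.
From the singleton clause (b42'), b42 = 0.
From the singleton clause (b43), b43 = 1.
But (b43') is also a unit clause — contradiction.
Undo b22 and try b22 = 0.
From the singleton clause (b23), b23 = 1.
From the singleton clause (b13'), b13 = 0.
From the singleton clause (b33'), b33 = 0.
From the singleton clause (b32), b32 = 1.
From the singleton clause (b12'), b12 = 0.
From the singleton clause (b42'), b42 = 0.
From the singleton clause (b43), b43 = 1.
But (b43') is also a unit clause — contradiction.
Neither b22 = 1 nor b22 = 0 works.
Neither b11 = 1 nor b11 = 0 works.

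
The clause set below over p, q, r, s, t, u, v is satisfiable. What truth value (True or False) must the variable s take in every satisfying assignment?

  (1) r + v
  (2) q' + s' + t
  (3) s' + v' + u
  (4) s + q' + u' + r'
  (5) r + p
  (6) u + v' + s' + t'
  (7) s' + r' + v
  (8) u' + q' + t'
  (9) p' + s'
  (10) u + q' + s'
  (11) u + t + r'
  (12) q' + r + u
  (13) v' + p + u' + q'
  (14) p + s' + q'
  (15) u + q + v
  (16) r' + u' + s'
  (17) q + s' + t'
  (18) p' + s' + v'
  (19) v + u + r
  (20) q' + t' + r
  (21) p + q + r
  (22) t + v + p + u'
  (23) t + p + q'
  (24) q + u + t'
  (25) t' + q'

False

Suppose s = 1.
Unit clause (p') forces p = 0.
Unit clause (r) forces r = 1.
Unit clause (v) forces v = 1.
Unit clause (u) forces u = 1.
That conflicts with the unit clause (u').
So every satisfying assignment has s = False.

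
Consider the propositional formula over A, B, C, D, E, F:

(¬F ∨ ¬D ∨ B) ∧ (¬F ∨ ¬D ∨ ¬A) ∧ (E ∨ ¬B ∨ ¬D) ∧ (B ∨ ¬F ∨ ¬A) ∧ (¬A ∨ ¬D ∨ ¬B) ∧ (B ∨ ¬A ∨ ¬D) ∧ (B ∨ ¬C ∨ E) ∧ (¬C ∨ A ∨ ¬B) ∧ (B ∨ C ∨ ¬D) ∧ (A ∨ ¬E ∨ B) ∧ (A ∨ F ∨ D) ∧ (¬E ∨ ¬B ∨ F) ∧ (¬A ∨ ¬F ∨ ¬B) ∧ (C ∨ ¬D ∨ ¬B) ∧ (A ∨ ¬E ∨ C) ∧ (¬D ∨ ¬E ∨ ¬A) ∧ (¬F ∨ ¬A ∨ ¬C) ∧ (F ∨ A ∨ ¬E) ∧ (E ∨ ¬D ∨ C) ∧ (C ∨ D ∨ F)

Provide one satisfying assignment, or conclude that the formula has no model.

A: True, B: True, C: True, D: False, E: False, F: False

Branch on F: set F = False.
Branch on A: set A = True.
Branch on D: set D = False.
Unit clause (C) forces C = True.
Branch on B: set B = True.
Unit clause (¬E) forces E = False.
All clauses are satisfied.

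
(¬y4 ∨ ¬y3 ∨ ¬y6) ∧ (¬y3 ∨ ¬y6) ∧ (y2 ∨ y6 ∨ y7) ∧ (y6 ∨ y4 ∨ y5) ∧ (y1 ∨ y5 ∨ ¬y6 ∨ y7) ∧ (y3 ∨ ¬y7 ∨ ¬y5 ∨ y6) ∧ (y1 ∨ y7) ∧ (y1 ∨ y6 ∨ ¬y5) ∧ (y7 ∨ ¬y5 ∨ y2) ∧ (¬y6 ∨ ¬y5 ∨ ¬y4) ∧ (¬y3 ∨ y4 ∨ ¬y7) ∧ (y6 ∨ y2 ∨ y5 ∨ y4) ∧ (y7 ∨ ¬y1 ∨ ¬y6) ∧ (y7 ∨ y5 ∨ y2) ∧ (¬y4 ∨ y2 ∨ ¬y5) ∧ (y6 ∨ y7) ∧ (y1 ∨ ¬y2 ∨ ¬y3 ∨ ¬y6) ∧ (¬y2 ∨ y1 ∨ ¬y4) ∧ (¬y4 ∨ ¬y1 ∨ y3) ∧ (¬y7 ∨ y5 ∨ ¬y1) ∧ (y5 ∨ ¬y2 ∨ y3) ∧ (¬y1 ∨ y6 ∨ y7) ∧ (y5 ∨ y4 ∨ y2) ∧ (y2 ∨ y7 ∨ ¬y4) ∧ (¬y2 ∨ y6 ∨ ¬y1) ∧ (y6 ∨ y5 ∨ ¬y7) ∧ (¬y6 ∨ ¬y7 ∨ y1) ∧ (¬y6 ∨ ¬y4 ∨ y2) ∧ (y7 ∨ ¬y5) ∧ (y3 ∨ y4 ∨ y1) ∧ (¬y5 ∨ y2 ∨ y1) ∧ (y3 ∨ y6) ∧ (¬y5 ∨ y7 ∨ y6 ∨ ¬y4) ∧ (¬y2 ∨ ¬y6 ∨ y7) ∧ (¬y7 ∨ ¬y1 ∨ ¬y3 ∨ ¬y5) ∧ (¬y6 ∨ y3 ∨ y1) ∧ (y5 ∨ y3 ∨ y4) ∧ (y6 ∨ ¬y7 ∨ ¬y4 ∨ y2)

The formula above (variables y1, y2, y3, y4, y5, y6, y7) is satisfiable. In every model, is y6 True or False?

Suppose y6 = False.
Unit clause (y7) forces y7 = True.
Unit clause (y5) forces y5 = True.
Unit clause (y3) forces y3 = True.
Unit clause (y1) forces y1 = True.
Now (¬y1) is unsatisfied and unit — conflict.
So every satisfying assignment has y6 = True.

True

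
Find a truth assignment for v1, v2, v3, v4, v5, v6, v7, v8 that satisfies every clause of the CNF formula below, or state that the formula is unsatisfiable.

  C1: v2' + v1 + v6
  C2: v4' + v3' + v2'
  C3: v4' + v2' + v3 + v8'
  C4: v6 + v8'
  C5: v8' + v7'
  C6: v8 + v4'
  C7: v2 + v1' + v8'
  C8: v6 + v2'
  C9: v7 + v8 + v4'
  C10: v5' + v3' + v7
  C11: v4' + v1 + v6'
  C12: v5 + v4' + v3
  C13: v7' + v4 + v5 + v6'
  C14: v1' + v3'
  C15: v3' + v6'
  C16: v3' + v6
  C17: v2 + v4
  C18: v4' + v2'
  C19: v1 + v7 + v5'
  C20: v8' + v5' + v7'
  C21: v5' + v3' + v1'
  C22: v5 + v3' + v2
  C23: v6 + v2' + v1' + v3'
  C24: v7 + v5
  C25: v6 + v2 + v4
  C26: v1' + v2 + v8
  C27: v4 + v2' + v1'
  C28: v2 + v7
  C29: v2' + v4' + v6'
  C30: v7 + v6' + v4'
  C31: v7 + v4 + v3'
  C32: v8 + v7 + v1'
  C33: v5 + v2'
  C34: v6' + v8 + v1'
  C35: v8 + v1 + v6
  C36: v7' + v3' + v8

Try v6 = 1.
Unit clause (v3') forces v3 = 0.
Try v8 = 0.
Unit clause (v4') forces v4 = 0.
Unit clause (v2) forces v2 = 1.
Unit clause (v1') forces v1 = 0.
Unit clause (v5) forces v5 = 1.
Unit clause (v7) forces v7 = 1.
Every clause now holds.

v1=0, v2=1, v3=0, v4=0, v5=1, v6=1, v7=1, v8=0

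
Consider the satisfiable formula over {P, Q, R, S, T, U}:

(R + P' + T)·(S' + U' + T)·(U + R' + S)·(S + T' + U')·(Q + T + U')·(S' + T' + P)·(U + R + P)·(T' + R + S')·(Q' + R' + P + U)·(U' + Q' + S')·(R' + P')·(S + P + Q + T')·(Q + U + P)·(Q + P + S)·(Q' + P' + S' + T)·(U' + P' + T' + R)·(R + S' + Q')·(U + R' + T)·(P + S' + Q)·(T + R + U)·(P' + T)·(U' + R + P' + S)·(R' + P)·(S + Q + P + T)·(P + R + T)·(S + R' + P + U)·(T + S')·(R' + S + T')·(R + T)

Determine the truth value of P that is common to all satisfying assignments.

Suppose P = 0.
(R') alone gives R = 0.
(U) alone gives U = 1.
(T) alone gives T = 1.
(S) alone gives S = 1.
But (S') is also a unit clause — contradiction.
So every satisfying assignment has P = True.

True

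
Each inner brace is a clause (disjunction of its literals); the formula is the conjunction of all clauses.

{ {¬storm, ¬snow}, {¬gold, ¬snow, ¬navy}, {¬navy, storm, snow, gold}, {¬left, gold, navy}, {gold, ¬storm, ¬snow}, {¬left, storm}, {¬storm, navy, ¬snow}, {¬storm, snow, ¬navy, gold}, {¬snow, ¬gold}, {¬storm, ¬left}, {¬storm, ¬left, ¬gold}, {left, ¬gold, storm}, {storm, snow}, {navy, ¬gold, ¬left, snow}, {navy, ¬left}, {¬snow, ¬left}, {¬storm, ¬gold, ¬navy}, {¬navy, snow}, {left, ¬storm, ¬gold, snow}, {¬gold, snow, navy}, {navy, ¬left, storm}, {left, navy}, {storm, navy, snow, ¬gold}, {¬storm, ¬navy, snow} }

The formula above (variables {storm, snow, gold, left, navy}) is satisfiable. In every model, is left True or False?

False

Suppose left = True.
Unit clause (storm) forces storm = True.
That conflicts with the unit clause (¬storm).
So every satisfying assignment has left = False.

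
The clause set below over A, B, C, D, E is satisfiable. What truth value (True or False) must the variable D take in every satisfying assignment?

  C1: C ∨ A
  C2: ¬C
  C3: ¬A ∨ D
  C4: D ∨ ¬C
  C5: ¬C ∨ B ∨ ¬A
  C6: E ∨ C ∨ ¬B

True

Suppose D = False.
From the singleton clause (¬C), C = False.
From the singleton clause (A), A = True.
That conflicts with the unit clause (¬A).
So every satisfying assignment has D = True.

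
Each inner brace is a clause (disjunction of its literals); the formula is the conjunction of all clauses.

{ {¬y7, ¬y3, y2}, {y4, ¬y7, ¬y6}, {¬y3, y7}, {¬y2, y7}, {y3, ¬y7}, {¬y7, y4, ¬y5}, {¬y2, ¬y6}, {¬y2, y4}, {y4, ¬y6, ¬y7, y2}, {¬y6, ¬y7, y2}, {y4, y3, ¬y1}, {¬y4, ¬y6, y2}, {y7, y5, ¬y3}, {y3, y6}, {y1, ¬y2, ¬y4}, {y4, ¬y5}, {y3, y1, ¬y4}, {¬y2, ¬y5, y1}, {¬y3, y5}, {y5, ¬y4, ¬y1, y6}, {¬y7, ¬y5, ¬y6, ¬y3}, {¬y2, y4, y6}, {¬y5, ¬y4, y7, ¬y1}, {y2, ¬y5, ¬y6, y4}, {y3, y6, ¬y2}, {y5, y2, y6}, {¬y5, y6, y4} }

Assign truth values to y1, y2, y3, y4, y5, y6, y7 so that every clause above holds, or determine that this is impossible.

Branch on y3: set y3 = True.
Unit clause (y7) forces y7 = True.
Unit clause (y2) forces y2 = True.
Unit clause (¬y6) forces y6 = False.
Unit clause (y4) forces y4 = True.
Unit clause (y1) forces y1 = True.
Unit clause (y5) forces y5 = True.
All clauses are satisfied.

y1 ↦ True; y2 ↦ True; y3 ↦ True; y4 ↦ True; y5 ↦ True; y6 ↦ False; y7 ↦ True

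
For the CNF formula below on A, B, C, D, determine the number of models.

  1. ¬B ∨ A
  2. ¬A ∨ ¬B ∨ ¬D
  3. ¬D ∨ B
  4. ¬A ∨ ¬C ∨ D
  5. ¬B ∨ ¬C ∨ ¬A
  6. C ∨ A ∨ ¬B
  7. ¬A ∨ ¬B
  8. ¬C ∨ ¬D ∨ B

3

There are 2^4 = 16 truth assignments over (A, B, C, D).
Split on C. With C = True, the clauses containing C are satisfied and ¬C drops from the rest; 1 of the 2^3 = 8 assignments to the other variables satisfy what remains.
With C = False, by the same count on the reduced clause set, 2 assignments work.
Total: 1 + 2 = 3.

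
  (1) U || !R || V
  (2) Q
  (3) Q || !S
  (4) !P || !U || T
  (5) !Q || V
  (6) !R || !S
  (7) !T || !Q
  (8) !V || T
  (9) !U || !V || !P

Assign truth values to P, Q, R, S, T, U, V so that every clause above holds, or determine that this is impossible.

Unit clause (Q) forces Q = true.
Unit clause (V) forces V = true.
Unit clause (!T) forces T = false.
But (T) is also a unit clause — contradiction.

UNSATISFIABLE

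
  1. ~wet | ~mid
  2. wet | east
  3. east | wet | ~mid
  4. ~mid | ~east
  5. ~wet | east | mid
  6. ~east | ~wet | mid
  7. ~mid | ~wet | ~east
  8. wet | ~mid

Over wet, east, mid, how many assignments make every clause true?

1

There are 2^3 = 8 truth assignments over (wet, east, mid).
Split on mid. With mid = 1, the clauses containing mid are satisfied and ~mid drops from the rest; 0 of the 2^2 = 4 assignments to the other variables satisfy what remains.
With mid = 0, by the same count on the reduced clause set, 1 assignment works.
Total: 0 + 1 = 1.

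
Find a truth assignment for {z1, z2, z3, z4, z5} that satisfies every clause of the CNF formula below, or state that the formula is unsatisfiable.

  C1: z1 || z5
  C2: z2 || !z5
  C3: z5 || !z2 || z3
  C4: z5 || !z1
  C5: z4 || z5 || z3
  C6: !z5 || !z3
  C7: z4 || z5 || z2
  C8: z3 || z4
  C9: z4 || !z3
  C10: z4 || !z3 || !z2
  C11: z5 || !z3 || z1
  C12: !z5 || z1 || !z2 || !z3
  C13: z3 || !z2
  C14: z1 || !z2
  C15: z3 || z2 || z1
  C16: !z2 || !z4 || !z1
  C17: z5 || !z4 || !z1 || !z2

UNSATISFIABLE

Branch on z1: set z1 = true.
Unit clause (z5) forces z5 = true.
Unit clause (z2) forces z2 = true.
Unit clause (!z3) forces z3 = false.
That conflicts with the unit clause (z3).
That branch fails; take z1 = false instead.
Unit clause (z5) forces z5 = true.
Unit clause (z2) forces z2 = true.
That conflicts with the unit clause (!z2).
Neither z1 = true nor z1 = false works.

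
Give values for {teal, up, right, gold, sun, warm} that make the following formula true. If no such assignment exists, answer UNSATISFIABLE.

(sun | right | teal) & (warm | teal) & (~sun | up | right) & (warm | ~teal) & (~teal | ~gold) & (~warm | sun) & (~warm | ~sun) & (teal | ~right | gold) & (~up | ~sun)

Case warm = 1:
The clause (sun) is unit, so sun = 1.
That conflicts with the unit clause (~sun).
So warm must be the other value — set warm = 0.
The clause (teal) is unit, so teal = 1.
That conflicts with the unit clause (~teal).
Both values of warm lead to a conflict.

UNSATISFIABLE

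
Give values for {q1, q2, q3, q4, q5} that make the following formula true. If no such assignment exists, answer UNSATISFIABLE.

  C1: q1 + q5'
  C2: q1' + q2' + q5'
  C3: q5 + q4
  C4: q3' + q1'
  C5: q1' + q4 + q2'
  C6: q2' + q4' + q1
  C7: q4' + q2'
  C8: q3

Unit clause (q3) forces q3 = 1.
Unit clause (q1') forces q1 = 0.
Unit clause (q5') forces q5 = 0.
Unit clause (q4) forces q4 = 1.
Unit clause (q2') forces q2 = 0.
This assignment satisfies each clause.

q1 ↦ 0,  q2 ↦ 0,  q3 ↦ 1,  q4 ↦ 1,  q5 ↦ 0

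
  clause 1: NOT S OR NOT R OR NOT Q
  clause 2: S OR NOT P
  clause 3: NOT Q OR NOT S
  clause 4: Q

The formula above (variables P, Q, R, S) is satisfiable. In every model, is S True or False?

False

Suppose S = true.
The clause (NOT Q) is unit, so Q = false.
That conflicts with the unit clause (Q).
So every satisfying assignment has S = False.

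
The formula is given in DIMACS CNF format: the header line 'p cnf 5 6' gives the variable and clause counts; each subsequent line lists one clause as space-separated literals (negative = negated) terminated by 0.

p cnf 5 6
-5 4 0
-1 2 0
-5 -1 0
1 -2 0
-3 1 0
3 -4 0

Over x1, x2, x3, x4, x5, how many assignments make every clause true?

There are 2^5 = 32 truth assignments over (x1, x2, x3, x4, x5).
Split on x3. With x3 = True, the clauses containing x3 are satisfied and ¬x3 drops from the rest; 2 of the 2^4 = 16 assignments to the other variables satisfy what remains.
With x3 = False, by the same count on the reduced clause set, 2 assignments work.
(One model: x1=F, x2=F, x3=F, x4=F, x5=F.)
Total: 2 + 2 = 4.

4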